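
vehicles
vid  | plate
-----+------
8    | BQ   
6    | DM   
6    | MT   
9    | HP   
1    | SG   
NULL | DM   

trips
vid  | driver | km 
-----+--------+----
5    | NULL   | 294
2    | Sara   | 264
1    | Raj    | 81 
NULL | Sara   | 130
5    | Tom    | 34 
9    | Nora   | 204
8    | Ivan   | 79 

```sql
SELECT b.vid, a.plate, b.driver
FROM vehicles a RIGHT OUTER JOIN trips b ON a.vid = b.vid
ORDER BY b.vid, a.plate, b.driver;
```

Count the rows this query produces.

7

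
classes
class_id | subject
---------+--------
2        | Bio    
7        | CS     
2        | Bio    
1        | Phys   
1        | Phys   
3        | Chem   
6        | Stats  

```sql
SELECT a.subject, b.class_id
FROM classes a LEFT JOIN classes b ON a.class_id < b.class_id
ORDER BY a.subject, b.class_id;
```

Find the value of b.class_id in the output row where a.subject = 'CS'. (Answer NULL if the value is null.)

NULL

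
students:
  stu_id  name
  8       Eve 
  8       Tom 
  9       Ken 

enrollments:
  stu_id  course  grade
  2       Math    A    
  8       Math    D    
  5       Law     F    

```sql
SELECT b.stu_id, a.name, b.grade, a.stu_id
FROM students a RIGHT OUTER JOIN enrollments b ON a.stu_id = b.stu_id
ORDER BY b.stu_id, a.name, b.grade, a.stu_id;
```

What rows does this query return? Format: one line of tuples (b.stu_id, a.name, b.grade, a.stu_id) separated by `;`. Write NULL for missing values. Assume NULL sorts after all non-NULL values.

(2, NULL, A, NULL); (5, NULL, F, NULL); (8, Eve, D, 8); (8, Tom, D, 8)

RIGHT JOIN keeps every row from `enrollments`; unmatched rows get NULL for `students`'s columns.
Matching on a.stu_id = b.stu_id.
- a (stu_id=8) pairs with 1 row(s) of b.
- a (stu_id=8) pairs with 1 row(s) of b.
- a (stu_id=9) has no partner in b.
- 2 row(s) from b found no a partner → padded with NULL.
After projecting and ordering:
b.stu_id | a.name | b.grade | a.stu_id
2 | NULL | A | NULL
5 | NULL | F | NULL
8 | Eve | D | 8
8 | Tom | D | 8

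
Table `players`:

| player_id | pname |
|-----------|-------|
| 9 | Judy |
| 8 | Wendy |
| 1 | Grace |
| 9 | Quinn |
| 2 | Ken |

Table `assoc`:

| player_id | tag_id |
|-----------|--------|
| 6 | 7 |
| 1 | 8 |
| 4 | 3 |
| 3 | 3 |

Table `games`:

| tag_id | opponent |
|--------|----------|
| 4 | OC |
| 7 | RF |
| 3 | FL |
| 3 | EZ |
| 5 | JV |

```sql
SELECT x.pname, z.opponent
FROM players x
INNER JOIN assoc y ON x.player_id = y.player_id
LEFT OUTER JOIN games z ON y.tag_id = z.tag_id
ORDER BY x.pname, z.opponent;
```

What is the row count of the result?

1

Evaluate left to right. First `players x INNER JOIN assoc y` on player_id: 1 row(s).
Then LEFT JOIN `games z` on tag_id: each of those 1 rows is kept; rows whose y.tag_id has no match in z get NULL for z's columns.
Result: 1 row(s).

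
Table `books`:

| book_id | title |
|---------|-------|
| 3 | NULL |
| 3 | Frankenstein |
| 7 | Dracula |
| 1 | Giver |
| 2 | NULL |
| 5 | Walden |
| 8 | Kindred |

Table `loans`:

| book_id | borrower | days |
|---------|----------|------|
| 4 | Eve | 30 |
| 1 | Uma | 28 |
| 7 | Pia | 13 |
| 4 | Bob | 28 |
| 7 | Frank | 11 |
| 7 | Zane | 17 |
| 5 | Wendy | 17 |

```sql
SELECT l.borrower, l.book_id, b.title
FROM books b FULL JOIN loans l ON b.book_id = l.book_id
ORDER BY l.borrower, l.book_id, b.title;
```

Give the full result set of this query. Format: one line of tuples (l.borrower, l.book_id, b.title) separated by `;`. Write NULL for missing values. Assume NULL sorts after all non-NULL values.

(Bob, 4, NULL); (Eve, 4, NULL); (Frank, 7, Dracula); (Pia, 7, Dracula); (Uma, 1, Giver); (Wendy, 5, Walden); (Zane, 7, Dracula); (NULL, NULL, Frankenstein); (NULL, NULL, Kindred); (NULL, NULL, NULL); (NULL, NULL, NULL)

FULL OUTER JOIN keeps every row from both sides; unmatched rows get NULL for the other side's columns.
Matching on b.book_id = l.book_id.
- book_id=3: no l row matches, row kept with l columns NULL.
- book_id=3: no l row matches, row kept with l columns NULL.
- book_id=7: 3 matching l row(s), so 3 row(s) emitted.
- book_id=1: 1 matching l row(s), so 1 row(s) emitted.
- book_id=2: no l row matches, row kept with l columns NULL.
- book_id=5: 1 matching l row(s), so 1 row(s) emitted.
- book_id=8: no l row matches, row kept with l columns NULL.
- plus 2 unmatched l row(s), each kept with NULL b columns.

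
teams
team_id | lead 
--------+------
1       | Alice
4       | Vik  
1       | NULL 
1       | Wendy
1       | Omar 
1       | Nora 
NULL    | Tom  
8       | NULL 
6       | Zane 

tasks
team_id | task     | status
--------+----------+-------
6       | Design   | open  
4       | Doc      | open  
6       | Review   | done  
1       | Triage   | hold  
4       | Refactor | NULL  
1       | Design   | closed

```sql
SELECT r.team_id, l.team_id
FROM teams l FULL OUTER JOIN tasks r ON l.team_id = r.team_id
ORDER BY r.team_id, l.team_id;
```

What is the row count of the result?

16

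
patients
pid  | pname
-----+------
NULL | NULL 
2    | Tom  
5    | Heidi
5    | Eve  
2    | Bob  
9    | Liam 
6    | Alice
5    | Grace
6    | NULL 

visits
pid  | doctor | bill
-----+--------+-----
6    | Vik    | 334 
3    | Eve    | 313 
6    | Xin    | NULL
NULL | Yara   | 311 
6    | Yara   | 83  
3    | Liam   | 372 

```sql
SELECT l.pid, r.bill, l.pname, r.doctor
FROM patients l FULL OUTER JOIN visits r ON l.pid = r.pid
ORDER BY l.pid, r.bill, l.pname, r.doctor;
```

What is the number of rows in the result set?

FULL OUTER JOIN keeps every row from both sides; unmatched rows get NULL for the other side's columns.
Matching on l.pid = r.pid. A NULL in a compared column never satisfies the condition.
Matched pairs: 6; unmatched l rows kept: 7; unmatched r rows kept: 3.
Total: 6 matched + 10 padded = 16 rows.

16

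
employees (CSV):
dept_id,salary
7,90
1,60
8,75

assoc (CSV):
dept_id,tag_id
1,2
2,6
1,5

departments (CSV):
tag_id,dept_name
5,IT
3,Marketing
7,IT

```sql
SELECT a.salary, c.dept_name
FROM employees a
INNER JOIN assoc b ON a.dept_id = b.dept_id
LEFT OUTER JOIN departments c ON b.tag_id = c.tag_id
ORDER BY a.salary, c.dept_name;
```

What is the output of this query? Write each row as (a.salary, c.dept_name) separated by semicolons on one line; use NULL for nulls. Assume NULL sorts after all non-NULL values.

(60, IT); (60, NULL)

Step 1 — a INNER JOIN b on dept_id → 2 row(s).
Then LEFT JOIN `departments c` on tag_id: each of those 2 rows is kept; rows whose b.tag_id has no match in c get NULL for c's columns.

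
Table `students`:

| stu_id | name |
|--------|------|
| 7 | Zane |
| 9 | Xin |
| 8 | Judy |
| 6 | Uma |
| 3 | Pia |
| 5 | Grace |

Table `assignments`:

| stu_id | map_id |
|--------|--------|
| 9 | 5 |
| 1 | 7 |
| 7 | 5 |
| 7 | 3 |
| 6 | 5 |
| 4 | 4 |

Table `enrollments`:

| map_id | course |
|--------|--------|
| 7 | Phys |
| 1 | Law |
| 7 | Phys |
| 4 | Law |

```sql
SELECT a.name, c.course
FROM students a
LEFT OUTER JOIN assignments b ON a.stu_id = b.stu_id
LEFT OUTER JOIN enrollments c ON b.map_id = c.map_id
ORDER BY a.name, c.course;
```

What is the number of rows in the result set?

7

Evaluate left to right. First `students a LEFT JOIN assignments b` on stu_id: 7 row(s).
Then LEFT JOIN `enrollments c` on map_id: each of those 7 rows is kept; rows whose b.map_id has no match in c get NULL for c's columns.
Result: 7 row(s).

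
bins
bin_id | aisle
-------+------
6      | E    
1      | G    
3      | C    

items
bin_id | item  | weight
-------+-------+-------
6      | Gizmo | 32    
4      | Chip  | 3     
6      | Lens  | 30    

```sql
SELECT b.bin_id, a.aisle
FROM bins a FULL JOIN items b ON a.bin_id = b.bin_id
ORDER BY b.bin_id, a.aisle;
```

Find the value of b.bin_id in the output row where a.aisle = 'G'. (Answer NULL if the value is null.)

FULL OUTER JOIN keeps every row from both sides; unmatched rows get NULL for the other side's columns.
Matching on a.bin_id = b.bin_id.
- a (bin_id=6) pairs with 2 row(s) of b.
- a (bin_id=1) has no partner → padded with NULL.
- a (bin_id=3) has no partner → padded with NULL.
- plus 1 unmatched b row(s), each kept with NULL a columns.

NULL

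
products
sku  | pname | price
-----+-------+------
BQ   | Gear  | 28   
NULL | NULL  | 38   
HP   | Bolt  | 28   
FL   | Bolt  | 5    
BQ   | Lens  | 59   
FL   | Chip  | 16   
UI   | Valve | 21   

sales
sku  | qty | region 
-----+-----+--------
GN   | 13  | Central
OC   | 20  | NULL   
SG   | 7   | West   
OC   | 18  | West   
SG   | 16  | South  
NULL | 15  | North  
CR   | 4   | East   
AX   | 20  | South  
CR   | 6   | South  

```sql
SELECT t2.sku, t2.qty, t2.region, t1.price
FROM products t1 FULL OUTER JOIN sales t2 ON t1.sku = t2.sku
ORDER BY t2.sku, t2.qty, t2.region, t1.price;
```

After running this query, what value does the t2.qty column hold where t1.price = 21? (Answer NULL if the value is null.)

NULL

FULL OUTER JOIN keeps every row from both sides; unmatched rows get NULL for the other side's columns.
Matching on t1.sku = t2.sku. A NULL in a compared column never satisfies the condition.
- t1[0] sku=BQ → no match; kept with NULLs on the t2 side.
- t1[1] sku=NULL → no match; kept with NULLs on the t2 side.
- t1[2] sku=HP → no match; kept with NULLs on the t2 side.
- t1[3] sku=FL → no match; kept with NULLs on the t2 side.
- t1[4] sku=BQ → no match; kept with NULLs on the t2 side.
- t1[5] sku=FL → no match; kept with NULLs on the t2 side.
- t1[6] sku=UI → no match; kept with NULLs on the t2 side.
- 9 t2 row(s) had no t1 match → kept, t1 columns NULL.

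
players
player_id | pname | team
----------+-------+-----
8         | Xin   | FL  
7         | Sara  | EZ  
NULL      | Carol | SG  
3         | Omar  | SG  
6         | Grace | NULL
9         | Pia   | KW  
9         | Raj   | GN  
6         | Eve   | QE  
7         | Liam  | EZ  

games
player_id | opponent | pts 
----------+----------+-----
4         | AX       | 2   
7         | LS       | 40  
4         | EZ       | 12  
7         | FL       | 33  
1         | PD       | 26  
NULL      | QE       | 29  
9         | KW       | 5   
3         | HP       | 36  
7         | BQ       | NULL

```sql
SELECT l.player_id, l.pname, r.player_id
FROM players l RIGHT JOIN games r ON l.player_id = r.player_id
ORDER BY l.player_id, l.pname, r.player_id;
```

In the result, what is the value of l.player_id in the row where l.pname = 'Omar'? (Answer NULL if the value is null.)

RIGHT JOIN keeps every row from `games`; unmatched rows get NULL for `players`'s columns.
Matching on l.player_id = r.player_id. A NULL in a compared column never satisfies the condition.
- l (player_id=8) has no partner in r.
- l (player_id=7) pairs with 3 row(s) of r.
- l (player_id=NULL) has no partner in r.
- l (player_id=3) pairs with 1 row(s) of r.
- l (player_id=6) has no partner in r.
- l (player_id=9) pairs with 1 row(s) of r.
- l (player_id=9) pairs with 1 row(s) of r.
- l (player_id=6) has no partner in r.
- l (player_id=7) pairs with 3 row(s) of r.
- 4 row(s) from r found no l partner → padded with NULL.

3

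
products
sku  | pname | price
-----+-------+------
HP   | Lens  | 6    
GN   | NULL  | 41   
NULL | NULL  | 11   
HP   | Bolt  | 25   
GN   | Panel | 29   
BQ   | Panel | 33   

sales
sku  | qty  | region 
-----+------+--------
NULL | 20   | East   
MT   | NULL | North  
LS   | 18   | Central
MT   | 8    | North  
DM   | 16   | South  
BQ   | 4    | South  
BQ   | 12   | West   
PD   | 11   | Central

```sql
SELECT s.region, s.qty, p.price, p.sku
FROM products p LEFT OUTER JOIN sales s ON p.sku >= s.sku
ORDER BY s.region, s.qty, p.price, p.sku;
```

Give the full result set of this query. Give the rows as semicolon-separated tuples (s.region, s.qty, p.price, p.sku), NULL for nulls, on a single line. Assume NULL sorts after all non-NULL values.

(South, 4, 6, HP); (South, 4, 25, HP); (South, 4, 29, GN); (South, 4, 33, BQ); (South, 4, 41, GN); (South, 16, 6, HP); (South, 16, 25, HP); (South, 16, 29, GN); (South, 16, 41, GN); (West, 12, 6, HP); (West, 12, 25, HP); (West, 12, 29, GN); (West, 12, 33, BQ); (West, 12, 41, GN); (NULL, NULL, 11, NULL)

LEFT JOIN keeps every row from `products`; unmatched rows get NULL for `sales`'s columns.
Matching on p.sku >= s.sku. A NULL in a compared column never satisfies the condition.
Matched pairs: 14; unmatched p rows kept: 1.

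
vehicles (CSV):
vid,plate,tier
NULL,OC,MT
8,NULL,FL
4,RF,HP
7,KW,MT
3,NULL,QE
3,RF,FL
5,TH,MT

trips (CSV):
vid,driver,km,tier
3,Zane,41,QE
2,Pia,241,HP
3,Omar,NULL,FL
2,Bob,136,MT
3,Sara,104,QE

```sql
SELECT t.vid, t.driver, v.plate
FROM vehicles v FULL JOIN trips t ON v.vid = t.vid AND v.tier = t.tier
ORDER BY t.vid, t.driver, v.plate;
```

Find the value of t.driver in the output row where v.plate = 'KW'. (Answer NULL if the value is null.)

FULL OUTER JOIN keeps every row from both sides; unmatched rows get NULL for the other side's columns.
Matching on v.vid = t.vid AND v.tier = t.tier. A NULL in a compared column never satisfies the condition.
- v row (vid=NULL, tier=MT): no match → kept, t columns NULL.
- v row (vid=8, tier=FL): no match → kept, t columns NULL.
- v row (vid=4, tier=HP): no match → kept, t columns NULL.
- v row (vid=7, tier=MT): no match → kept, t columns NULL.
- v row (vid=3, tier=QE): matches 2 t row(s) → 2 output row(s).
- v row (vid=3, tier=FL): matches 1 t row(s) → 1 output row(s).
- v row (vid=5, tier=MT): no match → kept, t columns NULL.
- 2 row(s) from t found no v partner → padded with NULL.

NULL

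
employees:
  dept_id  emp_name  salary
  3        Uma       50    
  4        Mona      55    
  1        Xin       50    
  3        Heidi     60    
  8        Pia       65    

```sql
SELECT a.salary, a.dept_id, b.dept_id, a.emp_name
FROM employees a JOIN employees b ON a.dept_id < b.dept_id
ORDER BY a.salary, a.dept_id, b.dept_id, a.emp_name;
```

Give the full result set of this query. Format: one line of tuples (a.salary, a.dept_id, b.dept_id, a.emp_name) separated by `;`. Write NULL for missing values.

INNER JOIN keeps only pairs where the ON condition holds.
Matching on a.dept_id < b.dept_id.
- a[0] dept_id=3 → 2 match(es) in b → 2 row(s).
- a[1] dept_id=4 → 1 match(es) in b → 1 row(s).
- a[2] dept_id=1 → 4 match(es) in b → 4 row(s).
- a[3] dept_id=3 → 2 match(es) in b → 2 row(s).
- a[4] dept_id=8 → no match; dropped.
After projecting and ordering:
a.salary | a.dept_id | b.dept_id | a.emp_name
50 | 1 | 3 | Xin
50 | 1 | 3 | Xin
50 | 1 | 4 | Xin
50 | 1 | 8 | Xin
50 | 3 | 4 | Uma
50 | 3 | 8 | Uma
55 | 4 | 8 | Mona
60 | 3 | 4 | Heidi
60 | 3 | 8 | Heidi

(50, 1, 3, Xin); (50, 1, 3, Xin); (50, 1, 4, Xin); (50, 1, 8, Xin); (50, 3, 4, Uma); (50, 3, 8, Uma); (55, 4, 8, Mona); (60, 3, 4, Heidi); (60, 3, 8, Heidi)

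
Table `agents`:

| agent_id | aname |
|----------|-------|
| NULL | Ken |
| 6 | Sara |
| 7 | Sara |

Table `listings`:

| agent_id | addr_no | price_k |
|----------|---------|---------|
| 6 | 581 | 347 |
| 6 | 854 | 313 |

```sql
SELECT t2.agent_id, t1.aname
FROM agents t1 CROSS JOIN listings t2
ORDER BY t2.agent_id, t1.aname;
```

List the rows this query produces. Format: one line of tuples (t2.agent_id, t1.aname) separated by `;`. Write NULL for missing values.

(6, Ken); (6, Ken); (6, Sara); (6, Sara); (6, Sara); (6, Sara)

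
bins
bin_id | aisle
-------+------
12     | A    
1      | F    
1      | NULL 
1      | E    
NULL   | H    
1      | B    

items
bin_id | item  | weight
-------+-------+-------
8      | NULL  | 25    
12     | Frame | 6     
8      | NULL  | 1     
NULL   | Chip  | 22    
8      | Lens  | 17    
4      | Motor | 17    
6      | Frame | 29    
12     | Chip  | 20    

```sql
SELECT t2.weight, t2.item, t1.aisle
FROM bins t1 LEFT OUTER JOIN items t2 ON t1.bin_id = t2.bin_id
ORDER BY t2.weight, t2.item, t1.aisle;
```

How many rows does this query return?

7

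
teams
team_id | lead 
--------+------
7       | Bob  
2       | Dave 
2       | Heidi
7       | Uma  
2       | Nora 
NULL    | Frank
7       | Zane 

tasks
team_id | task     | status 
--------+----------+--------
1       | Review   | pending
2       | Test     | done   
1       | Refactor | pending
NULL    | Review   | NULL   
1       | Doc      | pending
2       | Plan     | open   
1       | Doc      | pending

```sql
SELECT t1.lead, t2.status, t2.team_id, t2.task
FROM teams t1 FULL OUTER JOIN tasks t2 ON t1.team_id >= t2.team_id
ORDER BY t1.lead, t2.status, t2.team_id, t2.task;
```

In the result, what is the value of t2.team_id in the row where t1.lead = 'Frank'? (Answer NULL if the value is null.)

NULL

FULL OUTER JOIN keeps every row from both sides; unmatched rows get NULL for the other side's columns.
Matching on t1.team_id >= t2.team_id. A NULL in a compared column never satisfies the condition.
- team_id=7: 6 matching t2 row(s), so 6 row(s) emitted.
- team_id=2: 6 matching t2 row(s), so 6 row(s) emitted.
- team_id=2: 6 matching t2 row(s), so 6 row(s) emitted.
- team_id=7: 6 matching t2 row(s), so 6 row(s) emitted.
- team_id=2: 6 matching t2 row(s), so 6 row(s) emitted.
- team_id=NULL: no t2 row matches, row kept with t2 columns NULL.
- team_id=7: 6 matching t2 row(s), so 6 row(s) emitted.
- 1 row(s) from t2 found no t1 partner → padded with NULL.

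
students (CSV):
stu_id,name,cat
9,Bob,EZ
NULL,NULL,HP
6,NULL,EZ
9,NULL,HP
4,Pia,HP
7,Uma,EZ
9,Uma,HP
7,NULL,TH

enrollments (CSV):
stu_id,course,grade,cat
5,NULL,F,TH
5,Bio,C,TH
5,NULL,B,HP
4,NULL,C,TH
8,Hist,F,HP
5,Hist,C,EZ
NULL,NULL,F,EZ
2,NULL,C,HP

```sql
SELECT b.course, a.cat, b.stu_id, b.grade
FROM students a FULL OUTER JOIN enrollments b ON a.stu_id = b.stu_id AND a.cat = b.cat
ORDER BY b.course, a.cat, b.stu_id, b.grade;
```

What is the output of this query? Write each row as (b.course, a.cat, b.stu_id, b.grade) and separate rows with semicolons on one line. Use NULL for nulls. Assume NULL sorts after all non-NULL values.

(Bio, NULL, 5, C); (Hist, NULL, 5, C); (Hist, NULL, 8, F); (NULL, EZ, NULL, NULL); (NULL, EZ, NULL, NULL); (NULL, EZ, NULL, NULL); (NULL, HP, NULL, NULL); (NULL, HP, NULL, NULL); (NULL, HP, NULL, NULL); (NULL, HP, NULL, NULL); (NULL, TH, NULL, NULL); (NULL, NULL, 2, C); (NULL, NULL, 4, C); (NULL, NULL, 5, B); (NULL, NULL, 5, F); (NULL, NULL, NULL, F)

FULL OUTER JOIN keeps every row from both sides; unmatched rows get NULL for the other side's columns.
Matching on a.stu_id = b.stu_id AND a.cat = b.cat. A NULL in a compared column never satisfies the condition.
- a row (stu_id=9, cat=EZ): no match → kept, b columns NULL.
- a row (stu_id=NULL, cat=HP): no match → kept, b columns NULL.
- a row (stu_id=6, cat=EZ): no match → kept, b columns NULL.
- a row (stu_id=9, cat=HP): no match → kept, b columns NULL.
- a row (stu_id=4, cat=HP): no match → kept, b columns NULL.
- a row (stu_id=7, cat=EZ): no match → kept, b columns NULL.
- a row (stu_id=9, cat=HP): no match → kept, b columns NULL.
- a row (stu_id=7, cat=TH): no match → kept, b columns NULL.
- 8 b row(s) had no a match → kept, a columns NULL.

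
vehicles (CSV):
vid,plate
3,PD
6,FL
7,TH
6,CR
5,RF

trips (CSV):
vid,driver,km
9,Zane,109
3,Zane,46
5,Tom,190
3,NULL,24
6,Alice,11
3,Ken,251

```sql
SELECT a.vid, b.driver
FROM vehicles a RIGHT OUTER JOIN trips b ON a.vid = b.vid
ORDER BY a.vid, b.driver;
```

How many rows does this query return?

7

RIGHT JOIN keeps every row from `trips`; unmatched rows get NULL for `vehicles`'s columns.
Matching on a.vid = b.vid.
Matched pairs: 6; unmatched b rows kept: 1.
Total: 6 matched + 1 padded = 7 rows.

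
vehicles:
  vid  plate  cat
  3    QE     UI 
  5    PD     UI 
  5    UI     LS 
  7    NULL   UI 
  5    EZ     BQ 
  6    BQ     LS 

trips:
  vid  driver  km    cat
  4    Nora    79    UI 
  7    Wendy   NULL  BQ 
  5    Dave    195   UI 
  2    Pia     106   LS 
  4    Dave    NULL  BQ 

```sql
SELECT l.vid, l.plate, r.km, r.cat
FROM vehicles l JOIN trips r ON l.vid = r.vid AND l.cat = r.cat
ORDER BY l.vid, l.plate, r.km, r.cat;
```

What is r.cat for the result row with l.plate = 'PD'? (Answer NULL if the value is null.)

INNER JOIN keeps only pairs where the ON condition holds.
Matching on l.vid = r.vid AND l.cat = r.cat.
Matched pairs: 1.

UI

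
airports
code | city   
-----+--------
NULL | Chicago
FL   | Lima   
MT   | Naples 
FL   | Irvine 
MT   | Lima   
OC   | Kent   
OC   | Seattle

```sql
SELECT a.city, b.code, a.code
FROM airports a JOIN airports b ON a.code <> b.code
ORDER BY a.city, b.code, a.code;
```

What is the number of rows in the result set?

24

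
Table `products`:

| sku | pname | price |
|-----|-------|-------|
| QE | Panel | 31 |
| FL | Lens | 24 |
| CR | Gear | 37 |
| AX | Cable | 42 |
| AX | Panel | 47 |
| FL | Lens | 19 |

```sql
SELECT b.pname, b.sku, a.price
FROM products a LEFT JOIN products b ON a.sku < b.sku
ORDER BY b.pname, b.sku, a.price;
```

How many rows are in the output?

14

LEFT JOIN keeps every row from `products a`; unmatched rows get NULL for `products b`'s columns.
Matching on a.sku < b.sku.
Matched pairs: 13; unmatched a rows kept: 1.
Total: 13 matched + 1 padded = 14 rows.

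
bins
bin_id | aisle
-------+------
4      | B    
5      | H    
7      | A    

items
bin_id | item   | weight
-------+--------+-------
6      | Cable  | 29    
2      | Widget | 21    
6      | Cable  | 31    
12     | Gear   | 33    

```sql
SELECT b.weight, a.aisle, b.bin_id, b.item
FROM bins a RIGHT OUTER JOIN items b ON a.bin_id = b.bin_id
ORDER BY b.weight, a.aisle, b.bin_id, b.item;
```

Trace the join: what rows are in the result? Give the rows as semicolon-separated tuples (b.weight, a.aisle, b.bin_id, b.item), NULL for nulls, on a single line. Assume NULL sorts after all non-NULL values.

RIGHT JOIN keeps every row from `items`; unmatched rows get NULL for `bins`'s columns.
Matching on a.bin_id = b.bin_id.
- a (bin_id=4) has no partner in b.
- a (bin_id=5) has no partner in b.
- a (bin_id=7) has no partner in b.
- 4 row(s) from b found no a partner → padded with NULL.
After projecting and ordering:
b.weight | a.aisle | b.bin_id | b.item
21 | NULL | 2 | Widget
29 | NULL | 6 | Cable
31 | NULL | 6 | Cable
33 | NULL | 12 | Gear

(21, NULL, 2, Widget); (29, NULL, 6, Cable); (31, NULL, 6, Cable); (33, NULL, 12, Gear)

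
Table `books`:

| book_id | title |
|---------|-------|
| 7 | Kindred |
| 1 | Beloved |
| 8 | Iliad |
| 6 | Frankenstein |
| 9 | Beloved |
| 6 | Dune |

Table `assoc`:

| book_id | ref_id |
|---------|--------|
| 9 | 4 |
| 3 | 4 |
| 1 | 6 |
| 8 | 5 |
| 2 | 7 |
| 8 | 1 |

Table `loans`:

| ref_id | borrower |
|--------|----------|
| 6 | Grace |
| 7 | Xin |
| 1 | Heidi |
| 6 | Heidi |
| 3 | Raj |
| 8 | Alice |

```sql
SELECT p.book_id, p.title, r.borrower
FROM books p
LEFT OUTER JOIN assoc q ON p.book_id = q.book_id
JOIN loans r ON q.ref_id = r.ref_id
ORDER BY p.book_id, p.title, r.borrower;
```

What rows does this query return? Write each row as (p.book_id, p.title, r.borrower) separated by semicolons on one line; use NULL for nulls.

(1, Beloved, Grace); (1, Beloved, Heidi); (8, Iliad, Heidi)

Joins associate left-to-right: books LEFT JOIN assoc on book_id gives 7 intermediate row(s).
Then INNER JOIN `loans r` on ref_id: keep only rows whose q.ref_id appears in r.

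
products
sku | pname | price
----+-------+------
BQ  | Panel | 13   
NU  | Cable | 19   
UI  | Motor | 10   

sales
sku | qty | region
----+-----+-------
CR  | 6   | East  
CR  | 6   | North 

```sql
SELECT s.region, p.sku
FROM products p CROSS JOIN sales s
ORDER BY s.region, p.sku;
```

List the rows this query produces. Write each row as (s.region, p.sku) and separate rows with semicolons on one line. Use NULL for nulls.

CROSS JOIN pairs every row of `products` with every row of `sales`: 3 × 2 = 6 rows.
After projecting and ordering:
s.region | p.sku
East | BQ
East | NU
East | UI
North | BQ
North | NU
North | UI

(East, BQ); (East, NU); (East, UI); (North, BQ); (North, NU); (North, UI)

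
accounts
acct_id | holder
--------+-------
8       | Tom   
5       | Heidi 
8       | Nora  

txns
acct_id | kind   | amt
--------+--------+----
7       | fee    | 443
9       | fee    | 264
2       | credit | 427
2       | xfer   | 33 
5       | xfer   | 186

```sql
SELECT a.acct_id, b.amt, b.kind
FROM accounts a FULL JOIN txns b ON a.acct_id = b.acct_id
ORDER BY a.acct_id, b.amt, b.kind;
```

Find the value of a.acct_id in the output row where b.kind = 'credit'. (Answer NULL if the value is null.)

NULL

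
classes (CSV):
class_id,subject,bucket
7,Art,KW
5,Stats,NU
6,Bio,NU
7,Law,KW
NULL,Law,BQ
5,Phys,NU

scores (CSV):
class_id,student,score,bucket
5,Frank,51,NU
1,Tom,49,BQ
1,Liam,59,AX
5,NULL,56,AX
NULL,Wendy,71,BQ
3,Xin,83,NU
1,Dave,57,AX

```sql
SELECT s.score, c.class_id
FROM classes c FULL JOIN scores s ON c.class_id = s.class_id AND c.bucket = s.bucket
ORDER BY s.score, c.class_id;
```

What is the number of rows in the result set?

12

FULL OUTER JOIN keeps every row from both sides; unmatched rows get NULL for the other side's columns.
Matching on c.class_id = s.class_id AND c.bucket = s.bucket. A NULL in a compared column never satisfies the condition.
- class_id=7, bucket=KW: no s row matches, row kept with s columns NULL.
- class_id=5, bucket=NU: 1 matching s row(s), so 1 row(s) emitted.
- class_id=6, bucket=NU: no s row matches, row kept with s columns NULL.
- class_id=7, bucket=KW: no s row matches, row kept with s columns NULL.
- class_id=NULL, bucket=BQ: no s row matches, row kept with s columns NULL.
- class_id=5, bucket=NU: 1 matching s row(s), so 1 row(s) emitted.
- 6 s row(s) had no c match → kept, c columns NULL.
Total: 2 matched + 10 padded = 12 rows.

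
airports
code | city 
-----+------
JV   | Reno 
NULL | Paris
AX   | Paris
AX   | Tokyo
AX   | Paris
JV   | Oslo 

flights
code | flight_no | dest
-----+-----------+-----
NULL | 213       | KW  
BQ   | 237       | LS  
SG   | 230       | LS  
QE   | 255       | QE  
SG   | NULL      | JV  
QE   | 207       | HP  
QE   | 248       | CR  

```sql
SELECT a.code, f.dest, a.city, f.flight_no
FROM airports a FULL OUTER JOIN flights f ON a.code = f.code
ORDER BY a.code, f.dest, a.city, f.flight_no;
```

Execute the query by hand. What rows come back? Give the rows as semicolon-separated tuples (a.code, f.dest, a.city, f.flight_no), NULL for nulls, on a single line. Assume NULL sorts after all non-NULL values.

(AX, NULL, Paris, NULL); (AX, NULL, Paris, NULL); (AX, NULL, Tokyo, NULL); (JV, NULL, Oslo, NULL); (JV, NULL, Reno, NULL); (NULL, CR, NULL, 248); (NULL, HP, NULL, 207); (NULL, JV, NULL, NULL); (NULL, KW, NULL, 213); (NULL, LS, NULL, 230); (NULL, LS, NULL, 237); (NULL, QE, NULL, 255); (NULL, NULL, Paris, NULL)

FULL OUTER JOIN keeps every row from both sides; unmatched rows get NULL for the other side's columns.
Matching on a.code = f.code. A NULL in a compared column never satisfies the condition.
Matched pairs: 0; unmatched a rows kept: 6; unmatched f rows kept: 7.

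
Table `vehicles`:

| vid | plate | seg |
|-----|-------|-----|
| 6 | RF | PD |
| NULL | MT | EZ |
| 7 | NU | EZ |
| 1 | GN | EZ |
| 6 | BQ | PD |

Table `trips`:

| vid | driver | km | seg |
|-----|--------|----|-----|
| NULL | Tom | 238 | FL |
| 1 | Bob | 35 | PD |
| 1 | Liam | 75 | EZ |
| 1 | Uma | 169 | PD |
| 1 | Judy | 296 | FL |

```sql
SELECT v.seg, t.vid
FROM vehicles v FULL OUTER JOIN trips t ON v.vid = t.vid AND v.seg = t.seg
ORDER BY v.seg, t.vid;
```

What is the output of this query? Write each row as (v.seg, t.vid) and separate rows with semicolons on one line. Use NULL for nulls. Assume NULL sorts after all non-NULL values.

(EZ, 1); (EZ, NULL); (EZ, NULL); (PD, NULL); (PD, NULL); (NULL, 1); (NULL, 1); (NULL, 1); (NULL, NULL)

FULL OUTER JOIN keeps every row from both sides; unmatched rows get NULL for the other side's columns.
Matching on v.vid = t.vid AND v.seg = t.seg. A NULL in a compared column never satisfies the condition.
Matched pairs: 1; unmatched v rows kept: 4; unmatched t rows kept: 4.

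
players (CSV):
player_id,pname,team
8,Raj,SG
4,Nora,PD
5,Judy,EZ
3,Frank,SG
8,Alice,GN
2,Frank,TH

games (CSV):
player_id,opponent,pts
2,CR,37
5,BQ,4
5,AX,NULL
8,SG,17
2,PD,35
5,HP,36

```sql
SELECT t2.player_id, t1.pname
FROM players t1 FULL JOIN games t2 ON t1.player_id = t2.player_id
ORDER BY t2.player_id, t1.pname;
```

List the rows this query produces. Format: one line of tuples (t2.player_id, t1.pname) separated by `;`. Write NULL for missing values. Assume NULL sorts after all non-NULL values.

(2, Frank); (2, Frank); (5, Judy); (5, Judy); (5, Judy); (8, Alice); (8, Raj); (NULL, Frank); (NULL, Nora)

FULL OUTER JOIN keeps every row from both sides; unmatched rows get NULL for the other side's columns.
Matching on t1.player_id = t2.player_id.
Matched pairs: 7; unmatched t1 rows kept: 2; unmatched t2 rows kept: 0.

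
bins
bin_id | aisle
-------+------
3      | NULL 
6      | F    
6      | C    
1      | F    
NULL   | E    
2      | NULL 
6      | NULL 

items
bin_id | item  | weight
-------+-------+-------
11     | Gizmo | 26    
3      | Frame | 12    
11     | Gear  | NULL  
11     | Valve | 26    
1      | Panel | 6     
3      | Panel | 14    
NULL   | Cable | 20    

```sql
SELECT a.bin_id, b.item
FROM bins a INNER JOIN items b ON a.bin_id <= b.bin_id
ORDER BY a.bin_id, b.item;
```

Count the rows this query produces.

INNER JOIN keeps only pairs where the ON condition holds.
Matching on a.bin_id <= b.bin_id. A NULL in a compared column never satisfies the condition.
Matched pairs: 25.
Total: 25 rows.

25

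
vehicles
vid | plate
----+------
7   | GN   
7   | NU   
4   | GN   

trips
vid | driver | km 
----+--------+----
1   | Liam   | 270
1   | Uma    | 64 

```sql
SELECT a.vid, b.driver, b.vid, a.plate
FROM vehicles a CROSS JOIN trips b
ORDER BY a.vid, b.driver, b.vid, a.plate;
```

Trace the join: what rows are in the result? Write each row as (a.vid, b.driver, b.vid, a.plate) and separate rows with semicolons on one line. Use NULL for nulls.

(4, Liam, 1, GN); (4, Uma, 1, GN); (7, Liam, 1, GN); (7, Liam, 1, NU); (7, Uma, 1, GN); (7, Uma, 1, NU)

CROSS JOIN pairs every row of `vehicles` with every row of `trips`: 3 × 2 = 6 rows.
After projecting and ordering:
a.vid | b.driver | b.vid | a.plate
4 | Liam | 1 | GN
4 | Uma | 1 | GN
7 | Liam | 1 | GN
7 | Liam | 1 | NU
7 | Uma | 1 | GN
7 | Uma | 1 | NU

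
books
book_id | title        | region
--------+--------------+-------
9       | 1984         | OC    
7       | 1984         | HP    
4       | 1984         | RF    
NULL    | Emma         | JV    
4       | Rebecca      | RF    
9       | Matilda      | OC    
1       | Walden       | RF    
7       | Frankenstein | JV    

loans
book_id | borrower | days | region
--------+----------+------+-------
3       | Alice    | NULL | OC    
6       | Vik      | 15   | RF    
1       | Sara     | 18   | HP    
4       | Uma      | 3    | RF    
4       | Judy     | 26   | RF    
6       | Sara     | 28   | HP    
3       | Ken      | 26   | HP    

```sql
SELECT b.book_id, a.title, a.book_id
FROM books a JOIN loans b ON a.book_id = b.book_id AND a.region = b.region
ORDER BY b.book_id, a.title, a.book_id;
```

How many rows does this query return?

4

INNER JOIN keeps only pairs where the ON condition holds.
Matching on a.book_id = b.book_id AND a.region = b.region. A NULL in a compared column never satisfies the condition.
- book_id=9, region=OC: no matching b row, dropped.
- book_id=7, region=HP: no matching b row, dropped.
- book_id=4, region=RF: 2 matching b row(s), so 2 row(s) emitted.
- book_id=NULL, region=JV: no matching b row, dropped.
- book_id=4, region=RF: 2 matching b row(s), so 2 row(s) emitted.
- book_id=9, region=OC: no matching b row, dropped.
- book_id=1, region=RF: no matching b row, dropped.
- book_id=7, region=JV: no matching b row, dropped.
Total: 4 rows.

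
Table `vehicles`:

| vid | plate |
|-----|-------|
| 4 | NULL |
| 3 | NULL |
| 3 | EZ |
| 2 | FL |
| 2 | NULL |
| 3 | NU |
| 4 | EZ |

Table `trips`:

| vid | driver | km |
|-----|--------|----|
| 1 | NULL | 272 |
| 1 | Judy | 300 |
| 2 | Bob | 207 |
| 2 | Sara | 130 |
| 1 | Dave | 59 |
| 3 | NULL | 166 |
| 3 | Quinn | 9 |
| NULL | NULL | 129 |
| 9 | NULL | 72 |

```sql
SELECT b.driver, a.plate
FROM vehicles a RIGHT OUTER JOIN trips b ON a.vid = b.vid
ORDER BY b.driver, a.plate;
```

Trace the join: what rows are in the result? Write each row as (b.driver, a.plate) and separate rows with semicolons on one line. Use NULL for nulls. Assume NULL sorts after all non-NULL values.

(Bob, FL); (Bob, NULL); (Dave, NULL); (Judy, NULL); (Quinn, EZ); (Quinn, NU); (Quinn, NULL); (Sara, FL); (Sara, NULL); (NULL, EZ); (NULL, NU); (NULL, NULL); (NULL, NULL); (NULL, NULL); (NULL, NULL)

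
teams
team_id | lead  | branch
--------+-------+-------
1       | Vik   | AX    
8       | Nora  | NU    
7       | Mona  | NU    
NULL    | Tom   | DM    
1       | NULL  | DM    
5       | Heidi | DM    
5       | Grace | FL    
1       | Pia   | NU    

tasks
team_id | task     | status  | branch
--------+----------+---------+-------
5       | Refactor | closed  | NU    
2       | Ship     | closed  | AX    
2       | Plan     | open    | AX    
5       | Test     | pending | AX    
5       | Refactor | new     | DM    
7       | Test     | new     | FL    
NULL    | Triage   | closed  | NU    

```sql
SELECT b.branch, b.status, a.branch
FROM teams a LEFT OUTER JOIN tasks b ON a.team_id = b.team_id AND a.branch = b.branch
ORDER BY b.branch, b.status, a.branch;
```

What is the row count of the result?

8

LEFT JOIN keeps every row from `teams`; unmatched rows get NULL for `tasks`'s columns.
Matching on a.team_id = b.team_id AND a.branch = b.branch. A NULL in a compared column never satisfies the condition.
- a row (team_id=1, branch=AX): no match → kept, b columns NULL.
- a row (team_id=8, branch=NU): no match → kept, b columns NULL.
- a row (team_id=7, branch=NU): no match → kept, b columns NULL.
- a row (team_id=NULL, branch=DM): no match → kept, b columns NULL.
- a row (team_id=1, branch=DM): no match → kept, b columns NULL.
- a row (team_id=5, branch=DM): matches 1 b row(s) → 1 output row(s).
- a row (team_id=5, branch=FL): no match → kept, b columns NULL.
- a row (team_id=1, branch=NU): no match → kept, b columns NULL.
Total: 1 matched + 7 padded = 8 rows.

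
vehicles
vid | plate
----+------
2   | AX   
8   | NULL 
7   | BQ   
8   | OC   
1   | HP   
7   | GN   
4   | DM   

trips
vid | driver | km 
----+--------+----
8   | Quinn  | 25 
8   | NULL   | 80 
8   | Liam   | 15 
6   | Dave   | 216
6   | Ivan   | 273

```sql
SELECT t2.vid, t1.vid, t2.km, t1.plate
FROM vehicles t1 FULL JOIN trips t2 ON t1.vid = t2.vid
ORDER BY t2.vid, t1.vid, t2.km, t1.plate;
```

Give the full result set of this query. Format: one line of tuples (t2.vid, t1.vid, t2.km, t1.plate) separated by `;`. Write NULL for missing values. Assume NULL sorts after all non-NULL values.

(6, NULL, 216, NULL); (6, NULL, 273, NULL); (8, 8, 15, OC); (8, 8, 15, NULL); (8, 8, 25, OC); (8, 8, 25, NULL); (8, 8, 80, OC); (8, 8, 80, NULL); (NULL, 1, NULL, HP); (NULL, 2, NULL, AX); (NULL, 4, NULL, DM); (NULL, 7, NULL, BQ); (NULL, 7, NULL, GN)

FULL OUTER JOIN keeps every row from both sides; unmatched rows get NULL for the other side's columns.
Matching on t1.vid = t2.vid.
Matched pairs: 6; unmatched t1 rows kept: 5; unmatched t2 rows kept: 2.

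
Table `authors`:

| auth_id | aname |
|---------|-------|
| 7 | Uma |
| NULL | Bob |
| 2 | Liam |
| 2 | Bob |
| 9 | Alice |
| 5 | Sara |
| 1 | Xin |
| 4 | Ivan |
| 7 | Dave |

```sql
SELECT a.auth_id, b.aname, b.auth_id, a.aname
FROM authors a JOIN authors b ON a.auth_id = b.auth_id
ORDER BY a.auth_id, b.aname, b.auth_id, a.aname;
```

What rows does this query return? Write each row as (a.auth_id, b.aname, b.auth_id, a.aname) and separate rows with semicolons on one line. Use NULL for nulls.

(1, Xin, 1, Xin); (2, Bob, 2, Bob); (2, Bob, 2, Liam); (2, Liam, 2, Bob); (2, Liam, 2, Liam); (4, Ivan, 4, Ivan); (5, Sara, 5, Sara); (7, Dave, 7, Dave); (7, Dave, 7, Uma); (7, Uma, 7, Dave); (7, Uma, 7, Uma); (9, Alice, 9, Alice)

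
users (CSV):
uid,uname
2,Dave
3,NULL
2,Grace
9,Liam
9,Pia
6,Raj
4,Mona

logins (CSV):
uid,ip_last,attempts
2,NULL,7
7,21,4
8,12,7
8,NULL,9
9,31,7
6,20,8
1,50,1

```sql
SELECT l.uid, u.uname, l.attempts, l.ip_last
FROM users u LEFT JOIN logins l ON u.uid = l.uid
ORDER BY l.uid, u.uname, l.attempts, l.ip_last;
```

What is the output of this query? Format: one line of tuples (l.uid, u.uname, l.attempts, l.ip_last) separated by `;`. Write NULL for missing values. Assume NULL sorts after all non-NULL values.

(2, Dave, 7, NULL); (2, Grace, 7, NULL); (6, Raj, 8, 20); (9, Liam, 7, 31); (9, Pia, 7, 31); (NULL, Mona, NULL, NULL); (NULL, NULL, NULL, NULL)

LEFT JOIN keeps every row from `users`; unmatched rows get NULL for `logins`'s columns.
Matching on u.uid = l.uid.
Matched pairs: 5; unmatched u rows kept: 2.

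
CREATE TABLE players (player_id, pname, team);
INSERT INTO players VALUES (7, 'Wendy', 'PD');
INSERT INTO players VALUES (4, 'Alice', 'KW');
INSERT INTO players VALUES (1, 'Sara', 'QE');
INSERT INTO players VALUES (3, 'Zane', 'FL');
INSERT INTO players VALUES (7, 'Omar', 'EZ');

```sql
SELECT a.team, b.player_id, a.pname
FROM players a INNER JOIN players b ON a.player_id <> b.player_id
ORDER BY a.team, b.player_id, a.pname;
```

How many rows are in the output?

18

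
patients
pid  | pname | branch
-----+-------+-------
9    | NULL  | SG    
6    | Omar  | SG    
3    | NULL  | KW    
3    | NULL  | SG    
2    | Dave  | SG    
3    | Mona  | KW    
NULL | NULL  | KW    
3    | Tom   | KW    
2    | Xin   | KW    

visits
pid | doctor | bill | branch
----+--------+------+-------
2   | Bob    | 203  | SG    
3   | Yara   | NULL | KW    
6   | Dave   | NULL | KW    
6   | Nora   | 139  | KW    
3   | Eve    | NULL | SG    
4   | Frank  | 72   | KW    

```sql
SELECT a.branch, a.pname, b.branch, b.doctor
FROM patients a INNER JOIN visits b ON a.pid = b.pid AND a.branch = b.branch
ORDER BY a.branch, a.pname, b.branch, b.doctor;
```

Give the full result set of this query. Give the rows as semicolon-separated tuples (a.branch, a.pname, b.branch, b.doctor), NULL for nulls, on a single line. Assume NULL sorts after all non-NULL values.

INNER JOIN keeps only pairs where the ON condition holds.
Matching on a.pid = b.pid AND a.branch = b.branch. A NULL in a compared column never satisfies the condition.
- a[0] pid=9, branch=SG → no match; dropped.
- a[1] pid=6, branch=SG → no match; dropped.
- a[2] pid=3, branch=KW → 1 match(es) in b → 1 row(s).
- a[3] pid=3, branch=SG → 1 match(es) in b → 1 row(s).
- a[4] pid=2, branch=SG → 1 match(es) in b → 1 row(s).
- a[5] pid=3, branch=KW → 1 match(es) in b → 1 row(s).
- a[6] pid=NULL, branch=KW → no match; dropped.
- a[7] pid=3, branch=KW → 1 match(es) in b → 1 row(s).
- a[8] pid=2, branch=KW → no match; dropped.
After projecting and ordering:
a.branch | a.pname | b.branch | b.doctor
KW | Mona | KW | Yara
KW | Tom | KW | Yara
KW | NULL | KW | Yara
SG | Dave | SG | Bob
SG | NULL | SG | Eve

(KW, Mona, KW, Yara); (KW, Tom, KW, Yara); (KW, NULL, KW, Yara); (SG, Dave, SG, Bob); (SG, NULL, SG, Eve)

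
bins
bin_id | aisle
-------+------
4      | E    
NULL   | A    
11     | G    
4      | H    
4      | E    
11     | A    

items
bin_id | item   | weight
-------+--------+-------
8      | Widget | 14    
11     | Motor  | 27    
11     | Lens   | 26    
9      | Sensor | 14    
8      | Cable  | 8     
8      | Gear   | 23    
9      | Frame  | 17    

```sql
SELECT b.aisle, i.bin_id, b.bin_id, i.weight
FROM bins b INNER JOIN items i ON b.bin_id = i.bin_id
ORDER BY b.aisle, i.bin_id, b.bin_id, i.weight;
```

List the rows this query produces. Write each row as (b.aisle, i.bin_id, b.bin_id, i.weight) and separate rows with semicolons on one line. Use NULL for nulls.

INNER JOIN keeps only pairs where the ON condition holds.
Matching on b.bin_id = i.bin_id. A NULL in a compared column never satisfies the condition.
- b row (bin_id=4): no match → dropped.
- b row (bin_id=NULL): no match → dropped.
- b row (bin_id=11): matches 2 i row(s) → 2 output row(s).
- b row (bin_id=4): no match → dropped.
- b row (bin_id=4): no match → dropped.
- b row (bin_id=11): matches 2 i row(s) → 2 output row(s).
After projecting and ordering:
b.aisle | i.bin_id | b.bin_id | i.weight
A | 11 | 11 | 26
A | 11 | 11 | 27
G | 11 | 11 | 26
G | 11 | 11 | 27

(A, 11, 11, 26); (A, 11, 11, 27); (G, 11, 11, 26); (G, 11, 11, 27)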